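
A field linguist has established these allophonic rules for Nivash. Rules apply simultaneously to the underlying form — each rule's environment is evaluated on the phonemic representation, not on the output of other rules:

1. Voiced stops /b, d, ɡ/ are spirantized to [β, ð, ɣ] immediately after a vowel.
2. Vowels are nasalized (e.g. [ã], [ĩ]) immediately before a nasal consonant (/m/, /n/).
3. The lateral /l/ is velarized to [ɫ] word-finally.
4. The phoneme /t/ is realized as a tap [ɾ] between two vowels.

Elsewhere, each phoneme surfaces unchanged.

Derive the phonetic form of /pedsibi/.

/e/ (between /p/ and /d/) fails the environment for rule 2, so it stays [e].
/d/ (between /e/ and /s/): immediately after a vowel, so rule 1 applies → [ð].
/i/ (between /s/ and /b/) is in the target of rule 2 but the environment (before a nasal consonant) is not met → [i].
/b/ (between /i/ and /i/) occurs immediately after a vowel → [β] by rule 1.
/i/ (word-final): rule 2 targets it, but not before a nasal consonant → unchanged [i].

[peðsiβi]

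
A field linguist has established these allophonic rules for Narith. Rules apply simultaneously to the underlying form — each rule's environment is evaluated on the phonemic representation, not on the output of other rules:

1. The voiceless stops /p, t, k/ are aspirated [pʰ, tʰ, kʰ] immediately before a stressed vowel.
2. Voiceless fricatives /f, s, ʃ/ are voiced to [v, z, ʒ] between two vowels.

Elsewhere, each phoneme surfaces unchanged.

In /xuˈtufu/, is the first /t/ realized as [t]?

/t/ (between /u/ and /u/): immediately before a stressed vowel, so rule 1 applies → [tʰ].
The actual realization is [tʰ], not [t].

No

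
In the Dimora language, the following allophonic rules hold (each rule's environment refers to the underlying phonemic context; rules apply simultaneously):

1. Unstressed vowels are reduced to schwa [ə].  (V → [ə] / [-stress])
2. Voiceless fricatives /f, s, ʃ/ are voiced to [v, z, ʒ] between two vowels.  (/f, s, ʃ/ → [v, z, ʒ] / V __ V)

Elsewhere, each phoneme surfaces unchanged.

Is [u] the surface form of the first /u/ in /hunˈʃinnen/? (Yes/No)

/u/ (between /h/ and /n/) occurs in an unstressed syllable → [ə] by rule 1.
The actual realization is [ə], not [u].

No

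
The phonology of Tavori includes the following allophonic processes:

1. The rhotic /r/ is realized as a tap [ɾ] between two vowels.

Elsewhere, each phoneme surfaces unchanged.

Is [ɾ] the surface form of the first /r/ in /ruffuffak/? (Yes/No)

No

/r/ (word-initial) is in the target of rule 1 but the environment (between two vowels) is not met → [r].
The actual realization is [r], not [ɾ].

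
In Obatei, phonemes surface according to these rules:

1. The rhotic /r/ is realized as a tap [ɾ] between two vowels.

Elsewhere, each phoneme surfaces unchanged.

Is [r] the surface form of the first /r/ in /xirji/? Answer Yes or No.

Yes

/r/ — between /i/ and /j/; rule 1 does not apply here → [r].
The actual realization is [r], which matches [r].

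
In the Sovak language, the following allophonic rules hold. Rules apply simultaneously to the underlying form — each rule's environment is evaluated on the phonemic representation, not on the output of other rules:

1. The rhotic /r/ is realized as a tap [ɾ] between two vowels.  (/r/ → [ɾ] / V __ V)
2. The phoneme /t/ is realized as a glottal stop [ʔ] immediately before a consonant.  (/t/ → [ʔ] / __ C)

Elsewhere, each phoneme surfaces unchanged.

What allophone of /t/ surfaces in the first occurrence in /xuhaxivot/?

[t]

/t/ (word-final): rule 2 targets it, but not immediately before a consonant → unchanged [t].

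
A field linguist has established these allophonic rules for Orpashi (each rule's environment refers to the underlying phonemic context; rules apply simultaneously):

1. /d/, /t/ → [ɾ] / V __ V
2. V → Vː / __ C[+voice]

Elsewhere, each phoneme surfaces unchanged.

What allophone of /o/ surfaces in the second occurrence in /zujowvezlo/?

/o/ — word-final; rule 2 does not apply here → [o].

[o]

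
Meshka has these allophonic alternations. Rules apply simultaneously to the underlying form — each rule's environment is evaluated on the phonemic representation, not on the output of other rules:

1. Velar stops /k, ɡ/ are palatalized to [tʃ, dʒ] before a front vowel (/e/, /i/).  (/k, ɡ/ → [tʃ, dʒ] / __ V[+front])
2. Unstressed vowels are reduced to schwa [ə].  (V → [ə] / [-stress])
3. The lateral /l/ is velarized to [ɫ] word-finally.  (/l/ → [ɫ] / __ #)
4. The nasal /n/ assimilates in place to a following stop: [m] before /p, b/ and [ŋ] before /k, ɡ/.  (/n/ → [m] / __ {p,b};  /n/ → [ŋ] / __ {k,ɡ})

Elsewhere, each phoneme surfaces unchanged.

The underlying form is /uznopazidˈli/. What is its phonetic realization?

/u/ (word-initial) occurs in an unstressed syllable → [ə] by rule 2.
/z/ (between /u/ and /n/): no rule targets it → [z].
/n/ (between /z/ and /o/): rule 4 targets it, but not before a labial or velar stop → unchanged [n].
/o/ (between /n/ and /p/) occurs in an unstressed syllable → [ə] by rule 2.
/p/ — not in any rule's target class → [p].
/a/ (between /p/ and /z/): in an unstressed syllable, so rule 2 applies → [ə].
/z/ (between /a/ and /i/) is unaffected → [z].
Rule 2 applies to /i/ (between /z/ and /d/: in an unstressed syllable) → [ə].
/d/ — not in any rule's target class → [d].
/l/ — between /d/ and /i/; rule 3 does not apply here → [l].
/i/ (word-final) fails the environment for rule 2, so it stays [i].

[əznəpəzədˈli]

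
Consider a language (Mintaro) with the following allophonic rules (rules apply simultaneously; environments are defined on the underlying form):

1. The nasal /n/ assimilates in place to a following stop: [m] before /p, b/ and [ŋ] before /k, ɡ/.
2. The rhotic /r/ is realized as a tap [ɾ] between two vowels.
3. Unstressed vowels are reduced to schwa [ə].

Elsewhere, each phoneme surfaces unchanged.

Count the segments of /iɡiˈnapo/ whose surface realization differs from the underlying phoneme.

3

Segments that undergo a rule: /i/ → [ə] (rule 3); /i/ → [ə] (rule 3); /o/ → [ə] (rule 3).
All other segments surface unchanged.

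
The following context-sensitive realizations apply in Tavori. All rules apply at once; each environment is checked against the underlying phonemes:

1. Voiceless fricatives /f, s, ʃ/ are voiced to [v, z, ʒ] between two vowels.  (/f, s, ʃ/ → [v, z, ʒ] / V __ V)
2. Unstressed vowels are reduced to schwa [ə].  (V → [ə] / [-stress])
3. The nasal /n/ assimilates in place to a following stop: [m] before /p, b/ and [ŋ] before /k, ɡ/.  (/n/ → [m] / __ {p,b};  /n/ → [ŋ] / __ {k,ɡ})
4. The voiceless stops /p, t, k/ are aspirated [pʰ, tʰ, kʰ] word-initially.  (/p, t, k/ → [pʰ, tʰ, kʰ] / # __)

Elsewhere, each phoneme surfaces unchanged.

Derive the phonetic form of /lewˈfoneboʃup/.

[ləwˈfonəbəʒəp]

/l/ stays [l].
Rule 2 applies to /e/ (between /l/ and /w/: in an unstressed syllable) → [ə].
/w/ (between /e/ and /f/): no rule targets it → [w].
/f/ — between /w/ and /o/; rule 1 does not apply here → [f].
/o/ (between /f/ and /n/): rule 2 targets it, but not in an unstressed syllable → unchanged [o].
/n/ (between /o/ and /e/): rule 3 targets it, but not before a labial or velar stop → unchanged [n].
Rule 2 applies to /e/ (between /n/ and /b/: in an unstressed syllable) → [ə].
/b/ (between /e/ and /o/) is unaffected → [b].
/o/ (between /b/ and /ʃ/) occurs in an unstressed syllable → [ə] by rule 2.
/ʃ/ (between /o/ and /u/) occurs between two vowels → [ʒ] by rule 1.
Rule 2 applies to /u/ (between /ʃ/ and /p/: in an unstressed syllable) → [ə].
/p/ (word-final): rule 4 targets it, but not word-initially → unchanged [p].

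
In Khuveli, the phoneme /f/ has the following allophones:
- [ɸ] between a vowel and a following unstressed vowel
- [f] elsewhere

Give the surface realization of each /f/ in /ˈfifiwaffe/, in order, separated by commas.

Occurrence 1 (position 1): no conditioning environment matches → elsewhere allophone [f].
Occurrence 2 (position 3): between a vowel and a following unstressed vowel → [ɸ].
Occurrence 3 (position 7): no conditioning environment matches → elsewhere allophone [f].
Occurrence 4 (position 8): no conditioning environment matches → elsewhere allophone [f].

[f], [ɸ], [f], [f]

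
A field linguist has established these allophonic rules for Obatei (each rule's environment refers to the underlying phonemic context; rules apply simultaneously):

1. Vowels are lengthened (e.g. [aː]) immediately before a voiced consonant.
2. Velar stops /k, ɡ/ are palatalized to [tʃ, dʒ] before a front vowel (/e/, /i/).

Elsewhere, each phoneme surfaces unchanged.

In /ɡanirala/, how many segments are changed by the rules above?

Segments that undergo a rule: /a/ → [aː] (rule 1); /i/ → [iː] (rule 1); /a/ → [aː] (rule 1).
All other segments surface unchanged.

3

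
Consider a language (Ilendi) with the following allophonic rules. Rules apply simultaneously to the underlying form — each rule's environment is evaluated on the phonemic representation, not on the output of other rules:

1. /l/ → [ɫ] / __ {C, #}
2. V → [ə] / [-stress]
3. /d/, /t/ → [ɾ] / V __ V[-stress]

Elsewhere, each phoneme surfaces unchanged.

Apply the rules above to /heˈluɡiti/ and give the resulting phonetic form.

[həˈluɡəɾə]

/h/ (word-initial) is unaffected → [h].
Rule 2 applies to /e/ (between /h/ and /l/: in an unstressed syllable) → [ə].
/l/ (between /e/ and /u/): rule 1 targets it, but not word-finally or immediately before a consonant → unchanged [l].
/u/ (between /l/ and /ɡ/) is in the target of rule 2 but the environment (in an unstressed syllable) is not met → [u].
/ɡ/ (between /u/ and /i/) is unaffected → [ɡ].
/i/ — between /ɡ/ and /t/, in an unstressed syllable — surfaces as [ə] (rule 2).
/t/ meets the environment for rule 3 (between a vowel and a following unstressed vowel) → [ɾ].
/i/ — word-final, in an unstressed syllable — surfaces as [ə] (rule 2).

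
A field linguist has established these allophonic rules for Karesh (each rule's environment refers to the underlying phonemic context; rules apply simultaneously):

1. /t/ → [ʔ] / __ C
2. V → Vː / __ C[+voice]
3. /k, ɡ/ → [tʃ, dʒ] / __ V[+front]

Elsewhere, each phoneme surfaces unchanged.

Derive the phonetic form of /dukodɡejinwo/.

[dukoːddʒeːjiːnwo]

/d/ (word-initial): no rule targets it → [d].
/u/ (between /d/ and /k/) is in the target of rule 2 but the environment (before a voiced consonant) is not met → [u].
/k/ — between /u/ and /o/; rule 3 does not apply here → [k].
/o/ — between /k/ and /d/, before a voiced consonant — surfaces as [oː] (rule 2).
/d/ — not in any rule's target class → [d].
/ɡ/ meets the environment for rule 3 (before a front vowel) → [dʒ].
Rule 2 applies to /e/ (between /ɡ/ and /j/: before a voiced consonant) → [eː].
/j/ (between /e/ and /i/): no rule targets it → [j].
/i/ — between /j/ and /n/, before a voiced consonant — surfaces as [iː] (rule 2).
/n/ (between /i/ and /w/) is unaffected → [n].
/w/ (between /n/ and /o/): no rule targets it → [w].
/o/ (word-final): rule 2 targets it, but not before a voiced consonant → unchanged [o].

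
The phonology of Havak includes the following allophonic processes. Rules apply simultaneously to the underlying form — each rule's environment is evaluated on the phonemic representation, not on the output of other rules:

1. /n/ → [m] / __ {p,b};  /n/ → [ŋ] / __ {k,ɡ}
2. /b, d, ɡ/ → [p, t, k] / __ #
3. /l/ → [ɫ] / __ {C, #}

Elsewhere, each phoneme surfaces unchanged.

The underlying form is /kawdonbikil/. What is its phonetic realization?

[kawdombikiɫ]

/d/ (between /w/ and /o/) fails the environment for rule 2, so it stays [d].
/n/ meets the environment for rule 1 (before a labial or velar stop) → [m].
/b/ (between /n/ and /i/) is in the target of rule 2 but the environment (word-finally) is not met → [b].
Rule 3 applies to /l/ (word-final: word-finally or immediately before a consonant) → [ɫ].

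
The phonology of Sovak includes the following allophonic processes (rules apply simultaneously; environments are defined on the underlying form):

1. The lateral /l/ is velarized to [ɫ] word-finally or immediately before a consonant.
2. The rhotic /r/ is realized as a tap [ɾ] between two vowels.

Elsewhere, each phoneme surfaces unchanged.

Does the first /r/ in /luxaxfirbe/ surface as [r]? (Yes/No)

/r/ (between /i/ and /b/) is in the target of rule 2 but the environment (between two vowels) is not met → [r].
The actual realization is [r], which matches [r].

Yes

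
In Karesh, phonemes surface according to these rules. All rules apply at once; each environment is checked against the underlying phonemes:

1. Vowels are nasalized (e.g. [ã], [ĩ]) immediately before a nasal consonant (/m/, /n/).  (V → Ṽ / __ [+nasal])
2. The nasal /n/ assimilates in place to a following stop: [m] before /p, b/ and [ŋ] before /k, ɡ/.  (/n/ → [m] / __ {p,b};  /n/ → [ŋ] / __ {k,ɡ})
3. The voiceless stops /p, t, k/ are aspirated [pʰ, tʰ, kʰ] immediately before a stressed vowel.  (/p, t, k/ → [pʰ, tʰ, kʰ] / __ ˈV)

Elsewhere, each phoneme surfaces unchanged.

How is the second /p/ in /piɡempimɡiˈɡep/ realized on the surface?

[p]

/p/ (between /m/ and /i/): rule 3 targets it, but not immediately before a stressed vowel → unchanged [p].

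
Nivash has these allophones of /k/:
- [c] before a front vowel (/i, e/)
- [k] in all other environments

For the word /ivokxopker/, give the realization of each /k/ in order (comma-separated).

[k], [c]

Occurrence 1 (position 4): no conditioning environment matches → elsewhere allophone [k].
Occurrence 2 (position 8): before a front vowel → [c].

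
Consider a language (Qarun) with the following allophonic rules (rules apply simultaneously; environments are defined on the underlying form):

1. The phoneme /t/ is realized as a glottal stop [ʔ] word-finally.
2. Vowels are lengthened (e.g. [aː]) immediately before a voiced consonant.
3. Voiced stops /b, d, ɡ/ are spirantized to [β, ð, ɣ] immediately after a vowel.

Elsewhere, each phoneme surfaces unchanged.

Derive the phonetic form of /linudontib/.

[liːnuːðoːntiːβ]

/i/ (between /l/ and /n/) occurs before a voiced consonant → [iː] by rule 2.
/u/ meets the environment for rule 2 (before a voiced consonant) → [uː].
/d/ meets the environment for rule 3 (immediately after a vowel) → [ð].
/o/ (between /d/ and /n/) occurs before a voiced consonant → [oː] by rule 2.
/t/ (between /n/ and /i/) is in the target of rule 1 but the environment (word-finally) is not met → [t].
/i/ meets the environment for rule 2 (before a voiced consonant) → [iː].
/b/ — word-final, immediately after a vowel — surfaces as [β] (rule 3).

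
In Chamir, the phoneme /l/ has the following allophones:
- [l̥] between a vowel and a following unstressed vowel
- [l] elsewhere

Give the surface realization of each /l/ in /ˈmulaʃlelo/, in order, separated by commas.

Occurrence 1 (position 3): between a vowel and a following unstressed vowel → [l̥].
Occurrence 2 (position 6): no conditioning environment matches → elsewhere allophone [l].
Occurrence 3 (position 8): between a vowel and a following unstressed vowel → [l̥].

[l̥], [l], [l̥]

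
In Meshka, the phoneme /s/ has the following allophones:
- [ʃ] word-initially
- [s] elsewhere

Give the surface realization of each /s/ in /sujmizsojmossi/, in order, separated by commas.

[ʃ], [s], [s], [s]

Occurrence 1 (position 1): word-initially → [ʃ].
Occurrence 2 (position 7): no conditioning environment matches → elsewhere allophone [s].
Occurrence 3 (position 12): no conditioning environment matches → elsewhere allophone [s].
Occurrence 4 (position 13): no conditioning environment matches → elsewhere allophone [s].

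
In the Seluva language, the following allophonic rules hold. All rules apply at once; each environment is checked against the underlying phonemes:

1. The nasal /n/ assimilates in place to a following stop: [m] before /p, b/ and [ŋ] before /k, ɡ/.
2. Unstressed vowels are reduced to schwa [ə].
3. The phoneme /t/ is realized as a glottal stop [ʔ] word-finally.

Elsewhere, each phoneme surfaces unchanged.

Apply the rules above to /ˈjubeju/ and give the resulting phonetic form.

[ˈjubəjə]

/j/ stays [j].
/u/ (between /j/ and /b/) is in the target of rule 2 but the environment (in an unstressed syllable) is not met → [u].
/b/ — not in any rule's target class → [b].
/e/ (between /b/ and /j/) occurs in an unstressed syllable → [ə] by rule 2.
/j/ — not in any rule's target class → [j].
/u/ meets the environment for rule 2 (in an unstressed syllable) → [ə].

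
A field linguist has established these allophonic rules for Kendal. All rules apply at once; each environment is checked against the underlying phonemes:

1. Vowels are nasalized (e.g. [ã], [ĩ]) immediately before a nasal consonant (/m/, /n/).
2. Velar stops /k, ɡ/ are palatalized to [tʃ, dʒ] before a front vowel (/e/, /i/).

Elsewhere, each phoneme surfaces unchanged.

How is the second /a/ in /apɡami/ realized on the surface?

Rule 1 applies to /a/ (between /ɡ/ and /m/: before a nasal consonant) → [ã].

[ã]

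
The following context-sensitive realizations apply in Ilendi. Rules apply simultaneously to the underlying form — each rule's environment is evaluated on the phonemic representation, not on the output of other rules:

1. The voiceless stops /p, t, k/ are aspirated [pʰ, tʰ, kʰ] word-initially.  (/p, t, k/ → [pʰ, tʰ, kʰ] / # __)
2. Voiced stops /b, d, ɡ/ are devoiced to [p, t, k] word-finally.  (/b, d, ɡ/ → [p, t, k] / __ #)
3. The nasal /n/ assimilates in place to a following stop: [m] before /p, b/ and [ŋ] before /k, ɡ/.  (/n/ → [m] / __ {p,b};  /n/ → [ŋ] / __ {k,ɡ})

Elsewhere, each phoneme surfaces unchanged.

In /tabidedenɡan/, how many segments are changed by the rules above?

Segments that undergo a rule: /t/ → [tʰ] (rule 1); /n/ → [ŋ] (rule 3).
All other segments surface unchanged.

2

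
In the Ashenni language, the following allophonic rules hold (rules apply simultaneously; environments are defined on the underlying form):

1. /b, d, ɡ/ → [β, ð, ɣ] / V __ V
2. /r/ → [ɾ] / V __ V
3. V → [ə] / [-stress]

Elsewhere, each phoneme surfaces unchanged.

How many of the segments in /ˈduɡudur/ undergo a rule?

4

Segments that undergo a rule: /ɡ/ → [ɣ] (rule 1); /u/ → [ə] (rule 3); /d/ → [ð] (rule 1); /u/ → [ə] (rule 3).
All other segments surface unchanged.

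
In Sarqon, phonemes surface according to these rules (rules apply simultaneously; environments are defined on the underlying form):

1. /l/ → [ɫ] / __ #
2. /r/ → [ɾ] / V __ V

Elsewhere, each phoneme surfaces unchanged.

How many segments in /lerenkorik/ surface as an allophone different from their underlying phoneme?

Segments that undergo a rule: /r/ → [ɾ] (rule 2); /r/ → [ɾ] (rule 2).
All other segments surface unchanged.

2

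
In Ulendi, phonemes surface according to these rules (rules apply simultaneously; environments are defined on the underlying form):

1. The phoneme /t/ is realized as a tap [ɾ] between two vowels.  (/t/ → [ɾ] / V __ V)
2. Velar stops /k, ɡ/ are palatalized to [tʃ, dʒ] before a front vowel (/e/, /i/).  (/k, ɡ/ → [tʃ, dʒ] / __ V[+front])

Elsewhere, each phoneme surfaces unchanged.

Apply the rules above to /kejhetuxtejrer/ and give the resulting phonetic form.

Rule 2 applies to /k/ (word-initial: before a front vowel) → [tʃ].
/e/ stays [e].
/j/ — not in any rule's target class → [j].
/h/ — not in any rule's target class → [h].
/e/ (between /h/ and /t/) is unaffected → [e].
/t/ (between /e/ and /u/) occurs between two vowels → [ɾ] by rule 1.
/u/ stays [u].
/x/ stays [x].
/t/ — between /x/ and /e/; rule 1 does not apply here → [t].
/e/ (between /t/ and /j/): no rule targets it → [e].
/j/ — not in any rule's target class → [j].
/r/ — not in any rule's target class → [r].
/e/ (between /r/ and /r/) is unaffected → [e].
/r/ (word-final): no rule targets it → [r].

[tʃejheɾuxtejrer]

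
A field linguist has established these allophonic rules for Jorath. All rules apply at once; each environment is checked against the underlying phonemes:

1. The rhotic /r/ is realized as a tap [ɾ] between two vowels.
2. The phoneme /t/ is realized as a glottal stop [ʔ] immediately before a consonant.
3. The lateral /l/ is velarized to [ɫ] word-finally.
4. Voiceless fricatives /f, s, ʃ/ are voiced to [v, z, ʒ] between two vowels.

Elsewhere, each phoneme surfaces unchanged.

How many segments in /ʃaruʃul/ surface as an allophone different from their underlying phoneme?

3

Segments that undergo a rule: /r/ → [ɾ] (rule 1); /ʃ/ → [ʒ] (rule 4); /l/ → [ɫ] (rule 3).
All other segments surface unchanged.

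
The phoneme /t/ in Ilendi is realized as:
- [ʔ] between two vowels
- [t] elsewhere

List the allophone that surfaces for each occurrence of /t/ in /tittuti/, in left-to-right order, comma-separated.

Occurrence 1 (position 1): no conditioning environment matches → elsewhere allophone [t].
Occurrence 2 (position 3): no conditioning environment matches → elsewhere allophone [t].
Occurrence 3 (position 4): no conditioning environment matches → elsewhere allophone [t].
Occurrence 4 (position 6): between two vowels → [ʔ].

[t], [t], [t], [ʔ]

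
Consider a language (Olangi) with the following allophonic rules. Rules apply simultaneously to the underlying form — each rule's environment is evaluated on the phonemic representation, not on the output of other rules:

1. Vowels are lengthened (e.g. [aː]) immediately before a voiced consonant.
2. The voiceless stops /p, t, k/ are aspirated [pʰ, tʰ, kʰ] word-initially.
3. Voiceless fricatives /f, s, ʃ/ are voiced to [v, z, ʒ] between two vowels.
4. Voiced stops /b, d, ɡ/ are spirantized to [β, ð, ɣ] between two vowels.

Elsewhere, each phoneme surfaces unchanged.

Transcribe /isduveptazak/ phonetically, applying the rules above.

/i/ — word-initial; rule 1 does not apply here → [i].
/s/ (between /i/ and /d/) is in the target of rule 3 but the environment (between two vowels) is not met → [s].
/d/ (between /s/ and /u/) is in the target of rule 4 but the environment (between two vowels) is not met → [d].
/u/ (between /d/ and /v/) occurs before a voiced consonant → [uː] by rule 1.
/v/ (between /u/ and /e/) is unaffected → [v].
/e/ (between /v/ and /p/) fails the environment for rule 1, so it stays [e].
/p/ (between /e/ and /t/) fails the environment for rule 2, so it stays [p].
/t/ — between /p/ and /a/; rule 2 does not apply here → [t].
/a/ — between /t/ and /z/, before a voiced consonant — surfaces as [aː] (rule 1).
/z/ — not in any rule's target class → [z].
/a/ — between /z/ and /k/; rule 1 does not apply here → [a].
/k/ (word-final): rule 2 targets it, but not word-initially → unchanged [k].

[isduːveptaːzak]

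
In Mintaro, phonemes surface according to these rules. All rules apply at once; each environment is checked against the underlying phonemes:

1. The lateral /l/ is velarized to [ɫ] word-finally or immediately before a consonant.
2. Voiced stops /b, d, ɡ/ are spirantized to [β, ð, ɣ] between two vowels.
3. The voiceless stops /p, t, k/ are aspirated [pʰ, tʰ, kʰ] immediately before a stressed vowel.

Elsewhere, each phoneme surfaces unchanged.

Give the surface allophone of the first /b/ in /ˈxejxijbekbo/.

[b]

/b/ (between /j/ and /e/) fails the environment for rule 2, so it stays [b].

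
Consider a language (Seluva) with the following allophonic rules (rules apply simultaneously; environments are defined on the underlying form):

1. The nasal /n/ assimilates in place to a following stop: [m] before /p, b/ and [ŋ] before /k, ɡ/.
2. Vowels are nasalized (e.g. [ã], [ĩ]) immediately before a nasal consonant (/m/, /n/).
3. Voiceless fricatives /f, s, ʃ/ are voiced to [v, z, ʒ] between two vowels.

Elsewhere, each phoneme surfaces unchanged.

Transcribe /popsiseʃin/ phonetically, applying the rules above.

/o/ (between /p/ and /p/): rule 2 targets it, but not before a nasal consonant → unchanged [o].
/s/ (between /p/ and /i/) fails the environment for rule 3, so it stays [s].
/i/ (between /s/ and /s/) is in the target of rule 2 but the environment (before a nasal consonant) is not met → [i].
/s/ (between /i/ and /e/) occurs between two vowels → [z] by rule 3.
/e/ (between /s/ and /ʃ/) fails the environment for rule 2, so it stays [e].
/ʃ/ (between /e/ and /i/): between two vowels, so rule 3 applies → [ʒ].
/i/ (between /ʃ/ and /n/) occurs before a nasal consonant → [ĩ] by rule 2.
/n/ (word-final): rule 1 targets it, but not before a labial or velar stop → unchanged [n].

[popsizeʒĩn]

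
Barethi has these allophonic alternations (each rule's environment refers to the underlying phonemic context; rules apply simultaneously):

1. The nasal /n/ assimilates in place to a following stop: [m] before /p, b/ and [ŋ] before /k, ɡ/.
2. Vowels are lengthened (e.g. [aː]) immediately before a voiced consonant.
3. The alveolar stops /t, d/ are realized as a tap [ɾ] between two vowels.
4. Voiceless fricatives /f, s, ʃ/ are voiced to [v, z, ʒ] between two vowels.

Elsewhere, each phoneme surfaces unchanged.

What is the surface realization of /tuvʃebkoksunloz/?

[tuːvʃeːbkoksuːnloːz]

/t/ (word-initial) fails the environment for rule 3, so it stays [t].
/u/ (between /t/ and /v/) occurs before a voiced consonant → [uː] by rule 2.
/v/ (between /u/ and /ʃ/): no rule targets it → [v].
/ʃ/ — between /v/ and /e/; rule 4 does not apply here → [ʃ].
/e/ — between /ʃ/ and /b/, before a voiced consonant — surfaces as [eː] (rule 2).
/b/ (between /e/ and /k/): no rule targets it → [b].
/k/ — not in any rule's target class → [k].
/o/ — between /k/ and /k/; rule 2 does not apply here → [o].
/k/ (between /o/ and /s/): no rule targets it → [k].
/s/ (between /k/ and /u/) is in the target of rule 4 but the environment (between two vowels) is not met → [s].
Rule 2 applies to /u/ (between /s/ and /n/: before a voiced consonant) → [uː].
/n/ (between /u/ and /l/) fails the environment for rule 1, so it stays [n].
/l/ stays [l].
Rule 2 applies to /o/ (between /l/ and /z/: before a voiced consonant) → [oː].
/z/ — not in any rule's target class → [z].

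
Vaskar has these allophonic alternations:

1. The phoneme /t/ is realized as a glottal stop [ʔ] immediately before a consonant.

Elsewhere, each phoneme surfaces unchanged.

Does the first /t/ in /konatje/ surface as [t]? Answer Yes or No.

No

/t/ (between /a/ and /j/) occurs immediately before a consonant → [ʔ] by rule 1.
The actual realization is [ʔ], not [t].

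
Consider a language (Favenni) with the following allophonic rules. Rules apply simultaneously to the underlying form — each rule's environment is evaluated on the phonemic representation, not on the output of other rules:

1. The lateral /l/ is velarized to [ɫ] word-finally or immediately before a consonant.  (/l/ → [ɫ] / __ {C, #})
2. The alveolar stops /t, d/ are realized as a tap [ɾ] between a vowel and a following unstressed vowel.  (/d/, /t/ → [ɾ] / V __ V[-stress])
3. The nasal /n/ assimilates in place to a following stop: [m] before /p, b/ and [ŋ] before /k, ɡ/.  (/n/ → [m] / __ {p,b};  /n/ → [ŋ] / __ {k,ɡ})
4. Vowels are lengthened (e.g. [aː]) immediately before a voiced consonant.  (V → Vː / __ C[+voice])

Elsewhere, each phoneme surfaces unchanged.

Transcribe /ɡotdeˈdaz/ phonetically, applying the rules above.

/ɡ/ — not in any rule's target class → [ɡ].
/o/ (between /ɡ/ and /t/): rule 4 targets it, but not before a voiced consonant → unchanged [o].
/t/ (between /o/ and /d/) is in the target of rule 2 but the environment (between a vowel and a following unstressed vowel) is not met → [t].
/d/ — between /t/ and /e/; rule 2 does not apply here → [d].
Rule 4 applies to /e/ (between /d/ and /d/: before a voiced consonant) → [eː].
/d/ (between /e/ and /a/) fails the environment for rule 2, so it stays [d].
/a/ meets the environment for rule 4 (before a voiced consonant) → [aː].
/z/ (word-final): no rule targets it → [z].

[ɡotdeːˈdaːz]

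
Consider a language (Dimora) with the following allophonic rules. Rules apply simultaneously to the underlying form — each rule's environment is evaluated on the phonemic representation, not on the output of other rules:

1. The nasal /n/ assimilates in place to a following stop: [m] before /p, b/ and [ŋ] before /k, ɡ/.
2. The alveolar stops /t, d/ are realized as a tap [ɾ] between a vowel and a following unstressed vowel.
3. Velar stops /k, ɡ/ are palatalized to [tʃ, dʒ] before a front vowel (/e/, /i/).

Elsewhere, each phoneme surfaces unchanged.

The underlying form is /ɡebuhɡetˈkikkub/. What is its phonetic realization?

Rule 3 applies to /ɡ/ (word-initial: before a front vowel) → [dʒ].
/e/ — not in any rule's target class → [e].
/b/ — not in any rule's target class → [b].
/u/ (between /b/ and /h/) is unaffected → [u].
/h/ (between /u/ and /ɡ/): no rule targets it → [h].
Rule 3 applies to /ɡ/ (between /h/ and /e/: before a front vowel) → [dʒ].
/e/ — not in any rule's target class → [e].
/t/ (between /e/ and /k/) is in the target of rule 2 but the environment (between a vowel and a following unstressed vowel) is not met → [t].
Rule 3 applies to /k/ (between /t/ and /i/: before a front vowel) → [tʃ].
/i/ (between /k/ and /k/): no rule targets it → [i].
/k/ (between /i/ and /k/): rule 3 targets it, but not before a front vowel → unchanged [k].
/k/ (between /k/ and /u/) is in the target of rule 3 but the environment (before a front vowel) is not met → [k].
/u/ (between /k/ and /b/) is unaffected → [u].
/b/ (word-final) is unaffected → [b].

[dʒebuhdʒetˈtʃikkub]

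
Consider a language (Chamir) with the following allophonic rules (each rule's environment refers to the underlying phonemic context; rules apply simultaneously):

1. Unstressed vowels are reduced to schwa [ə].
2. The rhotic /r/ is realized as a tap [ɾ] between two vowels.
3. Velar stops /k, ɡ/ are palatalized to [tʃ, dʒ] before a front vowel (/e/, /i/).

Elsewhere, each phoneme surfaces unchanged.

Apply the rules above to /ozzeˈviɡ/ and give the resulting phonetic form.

/o/ (word-initial): in an unstressed syllable, so rule 1 applies → [ə].
/z/ (between /o/ and /z/): no rule targets it → [z].
/z/ — not in any rule's target class → [z].
/e/ meets the environment for rule 1 (in an unstressed syllable) → [ə].
/v/ stays [v].
/i/ — between /v/ and /ɡ/; rule 1 does not apply here → [i].
/ɡ/ (word-final) is in the target of rule 3 but the environment (before a front vowel) is not met → [ɡ].

[əzzəˈviɡ]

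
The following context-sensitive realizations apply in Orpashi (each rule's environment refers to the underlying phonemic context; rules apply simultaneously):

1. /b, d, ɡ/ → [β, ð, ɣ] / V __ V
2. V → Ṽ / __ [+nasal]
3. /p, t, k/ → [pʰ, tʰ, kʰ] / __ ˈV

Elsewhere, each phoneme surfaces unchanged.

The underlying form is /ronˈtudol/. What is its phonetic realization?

[rõnˈtʰuðol]

/o/ — between /r/ and /n/, before a nasal consonant — surfaces as [õ] (rule 2).
/t/ (between /n/ and /u/) occurs immediately before a stressed vowel → [tʰ] by rule 3.
/u/ (between /t/ and /d/) fails the environment for rule 2, so it stays [u].
/d/ (between /u/ and /o/): between two vowels, so rule 1 applies → [ð].
/o/ (between /d/ and /l/) is in the target of rule 2 but the environment (before a nasal consonant) is not met → [o].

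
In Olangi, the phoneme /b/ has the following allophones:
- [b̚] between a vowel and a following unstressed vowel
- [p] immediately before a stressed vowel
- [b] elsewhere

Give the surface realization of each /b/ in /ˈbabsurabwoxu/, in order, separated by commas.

Occurrence 1 (position 1): immediately before a stressed vowel → [p].
Occurrence 2 (position 3): no conditioning environment matches → elsewhere allophone [b].
Occurrence 3 (position 8): no conditioning environment matches → elsewhere allophone [b].

[p], [b], [b]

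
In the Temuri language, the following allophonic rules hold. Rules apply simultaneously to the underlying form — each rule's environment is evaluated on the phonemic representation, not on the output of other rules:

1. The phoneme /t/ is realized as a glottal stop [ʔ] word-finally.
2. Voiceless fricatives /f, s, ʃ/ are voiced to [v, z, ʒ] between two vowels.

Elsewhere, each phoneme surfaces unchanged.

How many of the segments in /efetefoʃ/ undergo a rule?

2

Segments that undergo a rule: /f/ → [v] (rule 2); /f/ → [v] (rule 2).
All other segments surface unchanged.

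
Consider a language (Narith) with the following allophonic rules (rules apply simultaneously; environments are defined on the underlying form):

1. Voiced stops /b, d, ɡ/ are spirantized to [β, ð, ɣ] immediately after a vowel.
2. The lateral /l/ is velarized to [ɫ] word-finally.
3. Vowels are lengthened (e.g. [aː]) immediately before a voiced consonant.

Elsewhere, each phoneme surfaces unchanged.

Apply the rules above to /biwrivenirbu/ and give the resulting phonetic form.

/b/ (word-initial) fails the environment for rule 1, so it stays [b].
/i/ (between /b/ and /w/) occurs before a voiced consonant → [iː] by rule 3.
/i/ (between /r/ and /v/) occurs before a voiced consonant → [iː] by rule 3.
/e/ (between /v/ and /n/) occurs before a voiced consonant → [eː] by rule 3.
/i/ meets the environment for rule 3 (before a voiced consonant) → [iː].
/b/ (between /r/ and /u/) fails the environment for rule 1, so it stays [b].
/u/ (word-final) is in the target of rule 3 but the environment (before a voiced consonant) is not met → [u].

[biːwriːveːniːrbu]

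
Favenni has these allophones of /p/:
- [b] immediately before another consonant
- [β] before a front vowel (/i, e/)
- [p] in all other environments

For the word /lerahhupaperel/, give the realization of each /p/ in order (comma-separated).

[p], [β]

Occurrence 1 (position 8): no conditioning environment matches → elsewhere allophone [p].
Occurrence 2 (position 10): before a front vowel (/i, e/) → [β].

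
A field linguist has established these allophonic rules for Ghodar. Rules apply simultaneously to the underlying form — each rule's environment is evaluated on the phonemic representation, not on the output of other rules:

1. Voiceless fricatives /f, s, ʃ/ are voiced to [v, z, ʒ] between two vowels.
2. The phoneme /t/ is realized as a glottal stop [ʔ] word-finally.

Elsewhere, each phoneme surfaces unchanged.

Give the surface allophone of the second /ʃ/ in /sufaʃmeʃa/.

/ʃ/ meets the environment for rule 1 (between two vowels) → [ʒ].

[ʒ]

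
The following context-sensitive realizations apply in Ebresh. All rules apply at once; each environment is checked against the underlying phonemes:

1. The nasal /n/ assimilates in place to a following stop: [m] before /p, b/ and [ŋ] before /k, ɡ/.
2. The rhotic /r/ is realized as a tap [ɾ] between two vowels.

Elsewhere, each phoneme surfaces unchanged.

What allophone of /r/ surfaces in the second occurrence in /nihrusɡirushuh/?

/r/ (between /i/ and /u/) occurs between two vowels → [ɾ] by rule 2.

[ɾ]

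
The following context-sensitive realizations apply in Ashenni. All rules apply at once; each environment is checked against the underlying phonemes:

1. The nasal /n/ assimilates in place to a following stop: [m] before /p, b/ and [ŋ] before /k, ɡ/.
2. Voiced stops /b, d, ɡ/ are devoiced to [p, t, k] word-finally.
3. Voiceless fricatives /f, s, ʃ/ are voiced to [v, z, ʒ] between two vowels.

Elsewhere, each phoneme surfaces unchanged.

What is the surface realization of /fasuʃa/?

[fazuʒa]

/f/ — word-initial; rule 3 does not apply here → [f].
Rule 3 applies to /s/ (between /a/ and /u/: between two vowels) → [z].
Rule 3 applies to /ʃ/ (between /u/ and /a/: between two vowels) → [ʒ].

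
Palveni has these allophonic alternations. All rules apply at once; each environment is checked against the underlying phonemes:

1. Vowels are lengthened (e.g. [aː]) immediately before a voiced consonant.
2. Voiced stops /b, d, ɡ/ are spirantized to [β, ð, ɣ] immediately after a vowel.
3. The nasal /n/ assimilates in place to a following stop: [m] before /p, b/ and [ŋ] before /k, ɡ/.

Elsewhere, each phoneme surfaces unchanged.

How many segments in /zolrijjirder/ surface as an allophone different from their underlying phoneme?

4

Segments that undergo a rule: /o/ → [oː] (rule 1); /i/ → [iː] (rule 1); /i/ → [iː] (rule 1); /e/ → [eː] (rule 1).
All other segments surface unchanged.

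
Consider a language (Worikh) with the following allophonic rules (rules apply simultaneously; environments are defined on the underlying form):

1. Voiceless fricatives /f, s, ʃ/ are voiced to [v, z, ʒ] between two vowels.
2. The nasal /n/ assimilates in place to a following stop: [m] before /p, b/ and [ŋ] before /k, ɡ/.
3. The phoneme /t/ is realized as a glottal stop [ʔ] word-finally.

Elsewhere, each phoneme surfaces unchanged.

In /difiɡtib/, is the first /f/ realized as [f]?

/f/ (between /i/ and /i/) occurs between two vowels → [v] by rule 1.
The actual realization is [v], not [f].

No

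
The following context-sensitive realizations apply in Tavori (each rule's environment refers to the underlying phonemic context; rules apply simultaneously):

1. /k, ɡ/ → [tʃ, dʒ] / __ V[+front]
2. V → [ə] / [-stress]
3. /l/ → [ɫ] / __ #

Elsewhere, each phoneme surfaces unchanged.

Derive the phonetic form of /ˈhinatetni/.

/i/ (between /h/ and /n/): rule 2 targets it, but not in an unstressed syllable → unchanged [i].
/a/ meets the environment for rule 2 (in an unstressed syllable) → [ə].
/e/ meets the environment for rule 2 (in an unstressed syllable) → [ə].
Rule 2 applies to /i/ (word-final: in an unstressed syllable) → [ə].

[ˈhinətətnə]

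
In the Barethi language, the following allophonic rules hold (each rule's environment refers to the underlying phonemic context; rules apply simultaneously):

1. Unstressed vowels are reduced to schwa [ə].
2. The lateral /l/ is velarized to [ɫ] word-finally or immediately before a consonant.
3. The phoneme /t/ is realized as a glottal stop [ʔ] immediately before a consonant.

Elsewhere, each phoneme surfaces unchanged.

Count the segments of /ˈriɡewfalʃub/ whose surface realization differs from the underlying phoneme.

4

Segments that undergo a rule: /e/ → [ə] (rule 1); /a/ → [ə] (rule 1); /l/ → [ɫ] (rule 2); /u/ → [ə] (rule 1).
All other segments surface unchanged.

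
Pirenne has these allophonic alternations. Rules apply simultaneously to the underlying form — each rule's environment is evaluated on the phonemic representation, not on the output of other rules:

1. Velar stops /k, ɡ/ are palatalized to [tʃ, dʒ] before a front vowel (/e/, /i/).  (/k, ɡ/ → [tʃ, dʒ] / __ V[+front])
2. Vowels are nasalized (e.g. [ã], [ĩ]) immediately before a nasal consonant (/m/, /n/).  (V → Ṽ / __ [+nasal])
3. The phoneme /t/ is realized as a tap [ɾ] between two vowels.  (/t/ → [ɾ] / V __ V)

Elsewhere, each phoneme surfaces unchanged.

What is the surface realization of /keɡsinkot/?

[tʃeɡsĩnkot]

/k/ — word-initial, before a front vowel — surfaces as [tʃ] (rule 1).
/e/ (between /k/ and /ɡ/): rule 2 targets it, but not before a nasal consonant → unchanged [e].
/ɡ/ (between /e/ and /s/) is in the target of rule 1 but the environment (before a front vowel) is not met → [ɡ].
/i/ meets the environment for rule 2 (before a nasal consonant) → [ĩ].
/k/ (between /n/ and /o/) fails the environment for rule 1, so it stays [k].
/o/ (between /k/ and /t/) is in the target of rule 2 but the environment (before a nasal consonant) is not met → [o].
/t/ (word-final) fails the environment for rule 3, so it stays [t].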